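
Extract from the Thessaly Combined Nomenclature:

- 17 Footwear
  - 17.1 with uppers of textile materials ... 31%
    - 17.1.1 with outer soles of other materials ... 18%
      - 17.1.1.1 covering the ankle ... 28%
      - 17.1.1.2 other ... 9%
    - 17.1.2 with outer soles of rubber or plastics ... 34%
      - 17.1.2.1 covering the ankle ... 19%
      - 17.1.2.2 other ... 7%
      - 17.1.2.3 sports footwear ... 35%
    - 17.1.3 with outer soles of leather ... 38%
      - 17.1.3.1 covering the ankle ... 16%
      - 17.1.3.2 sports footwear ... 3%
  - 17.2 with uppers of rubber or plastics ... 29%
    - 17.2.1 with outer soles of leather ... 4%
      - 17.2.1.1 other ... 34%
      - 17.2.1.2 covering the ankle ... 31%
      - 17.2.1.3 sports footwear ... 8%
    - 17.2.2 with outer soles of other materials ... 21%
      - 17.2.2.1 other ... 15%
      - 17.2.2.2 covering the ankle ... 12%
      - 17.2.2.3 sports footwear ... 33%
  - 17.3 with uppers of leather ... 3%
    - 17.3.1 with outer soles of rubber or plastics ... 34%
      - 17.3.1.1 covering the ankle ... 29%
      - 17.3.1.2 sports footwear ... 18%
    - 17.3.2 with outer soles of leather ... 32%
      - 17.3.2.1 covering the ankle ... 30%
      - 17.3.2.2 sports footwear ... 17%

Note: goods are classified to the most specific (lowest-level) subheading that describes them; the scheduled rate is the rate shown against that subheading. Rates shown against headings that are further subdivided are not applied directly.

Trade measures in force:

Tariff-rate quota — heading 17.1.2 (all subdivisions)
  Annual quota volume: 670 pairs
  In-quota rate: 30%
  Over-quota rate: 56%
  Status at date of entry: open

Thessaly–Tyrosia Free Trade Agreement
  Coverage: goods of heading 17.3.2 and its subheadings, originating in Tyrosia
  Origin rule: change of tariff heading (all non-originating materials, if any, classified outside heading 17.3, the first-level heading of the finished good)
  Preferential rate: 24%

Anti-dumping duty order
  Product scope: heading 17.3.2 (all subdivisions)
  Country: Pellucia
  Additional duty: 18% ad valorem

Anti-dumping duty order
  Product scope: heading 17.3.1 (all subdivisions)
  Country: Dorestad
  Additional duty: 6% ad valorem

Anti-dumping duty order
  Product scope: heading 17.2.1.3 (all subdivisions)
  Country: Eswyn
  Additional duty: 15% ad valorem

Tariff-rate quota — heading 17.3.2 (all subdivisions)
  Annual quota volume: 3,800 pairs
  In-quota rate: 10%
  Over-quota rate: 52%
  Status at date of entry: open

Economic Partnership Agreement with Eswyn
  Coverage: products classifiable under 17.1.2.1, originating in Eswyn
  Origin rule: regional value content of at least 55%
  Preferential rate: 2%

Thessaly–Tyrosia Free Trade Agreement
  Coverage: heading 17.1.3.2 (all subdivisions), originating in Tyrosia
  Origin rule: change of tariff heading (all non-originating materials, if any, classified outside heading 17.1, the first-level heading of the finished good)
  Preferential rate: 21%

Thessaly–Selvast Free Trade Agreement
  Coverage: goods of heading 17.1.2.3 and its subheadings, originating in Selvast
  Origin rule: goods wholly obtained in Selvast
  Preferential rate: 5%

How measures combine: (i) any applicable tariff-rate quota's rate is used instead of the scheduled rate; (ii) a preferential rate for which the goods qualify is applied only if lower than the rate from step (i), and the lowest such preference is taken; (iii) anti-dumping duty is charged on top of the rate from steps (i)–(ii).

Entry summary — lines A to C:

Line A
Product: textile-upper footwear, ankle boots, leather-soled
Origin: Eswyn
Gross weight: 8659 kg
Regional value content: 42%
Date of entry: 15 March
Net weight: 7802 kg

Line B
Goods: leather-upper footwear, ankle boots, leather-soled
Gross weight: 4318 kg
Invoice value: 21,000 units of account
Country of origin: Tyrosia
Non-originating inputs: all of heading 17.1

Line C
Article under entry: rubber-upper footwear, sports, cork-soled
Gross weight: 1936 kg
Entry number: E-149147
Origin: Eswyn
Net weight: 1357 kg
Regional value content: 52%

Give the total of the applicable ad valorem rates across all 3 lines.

Line A: textile-upper → 17.1; leather-soled → 17.1.3; ankle boots → 17.1.3.1. Scheduled 16%. Eswyn agreement on 17.1.2.1: 17.1.3.1 not covered. → 16%.
Line B: leather-upper → 17.3; leather-soled → 17.3.2; ankle boots → 17.3.2.1. Scheduled 30%. quota on 17.3.2 open → in-quota 10%; Tyrosia agreement on 17.3.2: CTH met → 24% available; Tyrosia agreement on 17.1.3.2: 17.3.2.1 not covered; preference 24% not lower than 10% → no reduction. → 10%.
Line C: rubber-upper → 17.2; cork-soled → 17.2.2; sports → 17.2.2.3. Scheduled 33%. Eswyn agreement on 17.1.2.1: 17.2.2.3 not covered. → 33%.
Sum: 16% + 10% + 33% = 59%.

59%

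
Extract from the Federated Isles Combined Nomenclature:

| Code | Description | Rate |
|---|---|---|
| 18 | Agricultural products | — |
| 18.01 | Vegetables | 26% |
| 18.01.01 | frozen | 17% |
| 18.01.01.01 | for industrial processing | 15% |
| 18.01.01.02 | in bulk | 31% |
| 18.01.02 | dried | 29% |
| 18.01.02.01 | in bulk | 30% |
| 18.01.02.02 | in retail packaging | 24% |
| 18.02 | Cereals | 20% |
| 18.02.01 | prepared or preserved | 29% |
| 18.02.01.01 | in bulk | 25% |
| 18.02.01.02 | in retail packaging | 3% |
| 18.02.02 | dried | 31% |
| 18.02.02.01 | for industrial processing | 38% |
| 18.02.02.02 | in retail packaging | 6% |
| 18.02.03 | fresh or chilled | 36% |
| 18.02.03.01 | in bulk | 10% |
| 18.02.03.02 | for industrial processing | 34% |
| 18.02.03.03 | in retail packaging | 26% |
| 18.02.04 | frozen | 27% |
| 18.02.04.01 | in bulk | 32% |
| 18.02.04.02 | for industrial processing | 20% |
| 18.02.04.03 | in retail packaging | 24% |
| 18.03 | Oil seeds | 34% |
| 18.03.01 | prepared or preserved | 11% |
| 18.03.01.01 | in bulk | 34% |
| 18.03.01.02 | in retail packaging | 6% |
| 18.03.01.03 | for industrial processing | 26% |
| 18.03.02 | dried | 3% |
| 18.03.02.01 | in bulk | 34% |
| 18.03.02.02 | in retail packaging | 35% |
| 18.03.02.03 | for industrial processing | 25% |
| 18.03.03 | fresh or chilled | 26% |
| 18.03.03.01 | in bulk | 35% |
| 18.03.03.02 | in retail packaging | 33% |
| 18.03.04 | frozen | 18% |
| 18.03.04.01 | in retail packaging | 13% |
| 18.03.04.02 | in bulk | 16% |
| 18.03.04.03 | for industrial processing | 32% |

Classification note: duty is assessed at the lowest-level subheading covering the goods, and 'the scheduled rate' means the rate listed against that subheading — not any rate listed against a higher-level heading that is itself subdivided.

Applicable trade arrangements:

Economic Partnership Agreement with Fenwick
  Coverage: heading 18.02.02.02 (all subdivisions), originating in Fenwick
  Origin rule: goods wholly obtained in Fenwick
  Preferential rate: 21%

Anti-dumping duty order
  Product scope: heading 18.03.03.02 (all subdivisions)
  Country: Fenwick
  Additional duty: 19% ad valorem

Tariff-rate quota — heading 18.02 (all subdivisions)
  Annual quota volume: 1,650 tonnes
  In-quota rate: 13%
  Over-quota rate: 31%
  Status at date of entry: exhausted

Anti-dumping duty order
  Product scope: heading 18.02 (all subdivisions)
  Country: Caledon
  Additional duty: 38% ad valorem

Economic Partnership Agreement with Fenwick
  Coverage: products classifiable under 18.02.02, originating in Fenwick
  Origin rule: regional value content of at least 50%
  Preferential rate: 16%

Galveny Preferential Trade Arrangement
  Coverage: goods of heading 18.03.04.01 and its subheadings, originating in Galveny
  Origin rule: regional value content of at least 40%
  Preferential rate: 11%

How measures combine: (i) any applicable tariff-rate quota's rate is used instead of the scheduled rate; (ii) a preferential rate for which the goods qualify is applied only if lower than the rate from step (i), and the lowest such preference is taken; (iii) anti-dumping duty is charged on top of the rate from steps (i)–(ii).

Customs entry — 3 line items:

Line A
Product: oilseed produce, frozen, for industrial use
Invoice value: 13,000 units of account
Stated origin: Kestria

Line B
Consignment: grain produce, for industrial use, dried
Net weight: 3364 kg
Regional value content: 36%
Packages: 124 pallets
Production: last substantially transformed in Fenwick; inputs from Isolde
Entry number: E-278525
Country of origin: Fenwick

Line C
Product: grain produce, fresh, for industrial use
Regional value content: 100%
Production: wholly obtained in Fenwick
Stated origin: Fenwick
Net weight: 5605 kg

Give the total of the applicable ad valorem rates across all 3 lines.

Line A: oilseed → 18.03; frozen → 18.03.04; for industrial use → 18.03.04.03. Scheduled 32%. No special measure applies. → 32%.
Line B: grain → 18.02; dried → 18.02.02; for industrial use → 18.02.02.01. Scheduled 38%. quota on 18.02 exhausted → over-quota 31%; Fenwick agreement on 18.02.02.02: 18.02.02.01 not covered; Fenwick agreement on 18.02.02: RVC < 50%. → 31%.
Line C: grain → 18.02; fresh → 18.02.03; for industrial use → 18.02.03.02. Scheduled 34%. quota on 18.02 exhausted → over-quota 31%; Fenwick agreement on 18.02.02.02: 18.02.03.02 not covered; Fenwick agreement on 18.02.02: 18.02.03.02 not covered. → 31%.
Sum: 32% + 31% + 31% = 94%.

94%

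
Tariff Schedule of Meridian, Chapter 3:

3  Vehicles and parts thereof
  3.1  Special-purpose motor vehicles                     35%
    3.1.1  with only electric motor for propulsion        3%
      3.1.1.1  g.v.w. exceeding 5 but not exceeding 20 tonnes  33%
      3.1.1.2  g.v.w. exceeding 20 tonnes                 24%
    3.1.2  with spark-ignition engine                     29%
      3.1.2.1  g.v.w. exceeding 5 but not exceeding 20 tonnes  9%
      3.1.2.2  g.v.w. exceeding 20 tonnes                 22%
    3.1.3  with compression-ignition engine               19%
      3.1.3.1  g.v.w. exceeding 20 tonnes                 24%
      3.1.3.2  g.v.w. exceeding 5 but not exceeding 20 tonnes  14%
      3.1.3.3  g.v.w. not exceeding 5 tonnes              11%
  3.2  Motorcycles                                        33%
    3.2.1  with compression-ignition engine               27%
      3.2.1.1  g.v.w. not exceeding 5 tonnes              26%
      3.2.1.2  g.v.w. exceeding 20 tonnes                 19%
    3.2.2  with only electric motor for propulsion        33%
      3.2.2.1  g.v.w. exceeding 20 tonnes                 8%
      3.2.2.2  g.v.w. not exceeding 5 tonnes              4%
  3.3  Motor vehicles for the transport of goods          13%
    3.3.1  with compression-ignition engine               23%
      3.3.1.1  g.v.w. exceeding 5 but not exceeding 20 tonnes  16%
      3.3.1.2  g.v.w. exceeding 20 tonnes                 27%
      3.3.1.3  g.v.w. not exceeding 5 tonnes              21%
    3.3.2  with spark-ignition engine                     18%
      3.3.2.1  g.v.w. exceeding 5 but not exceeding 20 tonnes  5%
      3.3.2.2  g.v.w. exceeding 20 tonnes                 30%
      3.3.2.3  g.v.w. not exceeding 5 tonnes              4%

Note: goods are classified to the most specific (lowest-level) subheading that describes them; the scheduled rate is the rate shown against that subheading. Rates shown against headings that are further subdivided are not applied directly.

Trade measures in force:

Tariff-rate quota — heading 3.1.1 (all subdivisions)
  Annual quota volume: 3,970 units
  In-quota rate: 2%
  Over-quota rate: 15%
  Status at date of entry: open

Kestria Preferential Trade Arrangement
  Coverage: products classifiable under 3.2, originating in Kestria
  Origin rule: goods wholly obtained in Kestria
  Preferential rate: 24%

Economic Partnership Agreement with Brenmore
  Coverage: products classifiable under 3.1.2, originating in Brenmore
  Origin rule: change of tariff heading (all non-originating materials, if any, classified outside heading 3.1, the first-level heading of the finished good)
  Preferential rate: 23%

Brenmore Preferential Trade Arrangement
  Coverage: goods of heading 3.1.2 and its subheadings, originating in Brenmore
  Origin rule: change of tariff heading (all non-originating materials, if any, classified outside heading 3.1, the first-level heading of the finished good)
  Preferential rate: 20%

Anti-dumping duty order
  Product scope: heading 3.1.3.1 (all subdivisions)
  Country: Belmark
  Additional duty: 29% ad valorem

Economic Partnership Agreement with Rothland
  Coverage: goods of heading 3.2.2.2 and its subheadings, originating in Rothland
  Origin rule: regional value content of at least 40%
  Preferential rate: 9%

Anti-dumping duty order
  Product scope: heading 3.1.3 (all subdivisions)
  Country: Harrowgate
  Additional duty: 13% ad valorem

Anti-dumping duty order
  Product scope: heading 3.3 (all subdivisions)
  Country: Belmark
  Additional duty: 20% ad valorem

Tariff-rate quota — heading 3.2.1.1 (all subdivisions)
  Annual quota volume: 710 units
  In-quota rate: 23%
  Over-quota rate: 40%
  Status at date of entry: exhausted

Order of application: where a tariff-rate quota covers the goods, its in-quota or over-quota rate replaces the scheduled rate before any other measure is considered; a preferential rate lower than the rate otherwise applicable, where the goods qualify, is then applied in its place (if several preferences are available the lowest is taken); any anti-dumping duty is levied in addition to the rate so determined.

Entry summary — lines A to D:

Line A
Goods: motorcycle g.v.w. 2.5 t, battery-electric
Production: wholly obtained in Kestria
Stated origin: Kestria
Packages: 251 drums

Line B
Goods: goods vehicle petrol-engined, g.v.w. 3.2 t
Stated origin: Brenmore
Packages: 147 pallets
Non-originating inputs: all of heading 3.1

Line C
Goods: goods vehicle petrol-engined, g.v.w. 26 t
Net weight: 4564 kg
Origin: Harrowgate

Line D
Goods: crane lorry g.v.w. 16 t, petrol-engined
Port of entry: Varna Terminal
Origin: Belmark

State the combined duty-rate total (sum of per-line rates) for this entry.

47%

Line A: motorcycle → 3.2; battery-electric → 3.2.2; g.v.w. 2.5 t → 3.2.2.2. Scheduled 4%. Kestria agreement on 3.2: wholly obtained → 24% available; preference 24% not lower than 4% → no reduction. → 4%.
Line B: goods vehicle → 3.3; petrol-engined → 3.3.2; g.v.w. 3.2 t → 3.3.2.3. Scheduled 4%. Brenmore agreement on 3.1.2: 3.3.2.3 not covered; Brenmore agreement on 3.1.2: 3.3.2.3 not covered. → 4%.
Line C: goods vehicle → 3.3; petrol-engined → 3.3.2; g.v.w. 26 t → 3.3.2.2. Scheduled 30%. No special measure applies. → 30%.
Line D: crane lorry → 3.1; petrol-engined → 3.1.2; g.v.w. 16 t → 3.1.2.1. Scheduled 9%. No special measure applies. → 9%.
Sum: 4% + 4% + 30% + 9% = 47%.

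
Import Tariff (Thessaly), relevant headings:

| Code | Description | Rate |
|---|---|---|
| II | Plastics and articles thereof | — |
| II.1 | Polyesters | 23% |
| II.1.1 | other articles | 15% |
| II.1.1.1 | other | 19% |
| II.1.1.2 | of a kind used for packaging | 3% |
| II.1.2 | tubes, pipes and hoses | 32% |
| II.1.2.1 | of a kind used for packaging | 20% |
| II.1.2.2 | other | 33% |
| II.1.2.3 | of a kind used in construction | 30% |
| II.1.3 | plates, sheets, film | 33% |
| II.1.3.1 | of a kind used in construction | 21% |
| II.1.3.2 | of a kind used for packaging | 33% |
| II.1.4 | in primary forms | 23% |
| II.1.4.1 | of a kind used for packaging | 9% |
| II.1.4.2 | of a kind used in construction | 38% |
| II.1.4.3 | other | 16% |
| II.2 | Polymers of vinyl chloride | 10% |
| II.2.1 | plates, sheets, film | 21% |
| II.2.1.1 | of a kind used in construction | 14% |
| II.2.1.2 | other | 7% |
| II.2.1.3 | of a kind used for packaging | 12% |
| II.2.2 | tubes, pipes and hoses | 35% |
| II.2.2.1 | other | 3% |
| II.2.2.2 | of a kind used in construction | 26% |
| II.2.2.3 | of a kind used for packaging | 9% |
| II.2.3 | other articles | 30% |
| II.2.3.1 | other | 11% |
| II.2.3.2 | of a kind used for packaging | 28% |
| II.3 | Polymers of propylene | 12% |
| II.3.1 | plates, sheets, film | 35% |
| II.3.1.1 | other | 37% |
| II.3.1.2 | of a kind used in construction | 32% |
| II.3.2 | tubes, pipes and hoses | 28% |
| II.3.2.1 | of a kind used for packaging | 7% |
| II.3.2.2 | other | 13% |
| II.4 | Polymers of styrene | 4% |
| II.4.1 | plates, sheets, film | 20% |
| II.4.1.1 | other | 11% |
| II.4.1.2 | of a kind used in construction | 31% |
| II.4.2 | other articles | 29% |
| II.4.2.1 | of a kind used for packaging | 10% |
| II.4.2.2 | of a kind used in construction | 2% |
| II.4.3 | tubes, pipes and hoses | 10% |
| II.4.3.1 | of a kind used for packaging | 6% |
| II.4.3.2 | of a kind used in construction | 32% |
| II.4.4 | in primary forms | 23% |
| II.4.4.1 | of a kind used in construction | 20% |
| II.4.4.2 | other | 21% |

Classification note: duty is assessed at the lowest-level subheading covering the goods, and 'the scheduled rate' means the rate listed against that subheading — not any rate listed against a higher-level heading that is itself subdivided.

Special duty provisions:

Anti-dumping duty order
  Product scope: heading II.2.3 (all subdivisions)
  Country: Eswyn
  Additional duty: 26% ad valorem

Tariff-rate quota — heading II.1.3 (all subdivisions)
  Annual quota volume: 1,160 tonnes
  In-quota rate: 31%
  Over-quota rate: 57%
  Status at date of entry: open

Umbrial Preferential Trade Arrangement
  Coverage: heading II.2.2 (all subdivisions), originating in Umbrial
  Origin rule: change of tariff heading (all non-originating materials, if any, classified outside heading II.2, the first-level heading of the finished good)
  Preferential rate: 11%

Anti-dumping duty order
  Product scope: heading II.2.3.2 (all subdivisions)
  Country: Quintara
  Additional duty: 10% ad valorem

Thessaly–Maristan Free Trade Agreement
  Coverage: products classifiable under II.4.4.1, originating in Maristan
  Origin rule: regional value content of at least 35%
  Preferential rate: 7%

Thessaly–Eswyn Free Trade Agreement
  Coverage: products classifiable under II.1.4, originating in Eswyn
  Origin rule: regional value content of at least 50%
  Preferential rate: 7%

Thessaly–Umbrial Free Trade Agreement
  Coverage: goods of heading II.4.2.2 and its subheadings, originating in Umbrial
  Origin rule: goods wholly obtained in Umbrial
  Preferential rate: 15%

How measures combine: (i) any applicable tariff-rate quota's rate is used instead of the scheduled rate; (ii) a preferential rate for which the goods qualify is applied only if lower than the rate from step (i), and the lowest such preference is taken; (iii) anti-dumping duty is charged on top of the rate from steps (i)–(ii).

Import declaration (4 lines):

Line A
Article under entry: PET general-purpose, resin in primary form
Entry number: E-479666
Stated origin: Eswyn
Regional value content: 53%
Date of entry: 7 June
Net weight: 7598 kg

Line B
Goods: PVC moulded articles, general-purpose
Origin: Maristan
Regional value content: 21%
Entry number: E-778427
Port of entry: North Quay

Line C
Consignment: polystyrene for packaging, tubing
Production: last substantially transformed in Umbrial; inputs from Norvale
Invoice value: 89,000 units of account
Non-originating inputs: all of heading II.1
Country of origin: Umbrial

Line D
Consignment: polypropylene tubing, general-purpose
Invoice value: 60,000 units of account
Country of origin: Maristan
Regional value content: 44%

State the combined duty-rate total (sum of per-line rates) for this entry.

37%

Line A: PET → II.1; resin in primary form → II.1.4; general-purpose → II.1.4.3. Scheduled 16%. Eswyn agreement on II.1.4: RVC ≥ 50% → 7% available; preferential 7%. → 7%.
Line B: PVC → II.2; moulded articles → II.2.3; general-purpose → II.2.3.1. Scheduled 11%. Maristan agreement on II.4.4.1: II.2.3.1 not covered. → 11%.
Line C: polystyrene → II.4; tubing → II.4.3; for packaging → II.4.3.1. Scheduled 6%. Umbrial agreement on II.2.2: II.4.3.1 not covered; Umbrial agreement on II.4.2.2: II.4.3.1 not covered. → 6%.
Line D: polypropylene → II.3; tubing → II.3.2; general-purpose → II.3.2.2. Scheduled 13%. Maristan agreement on II.4.4.1: II.3.2.2 not covered. → 13%.
Sum: 7% + 11% + 6% + 13% = 37%.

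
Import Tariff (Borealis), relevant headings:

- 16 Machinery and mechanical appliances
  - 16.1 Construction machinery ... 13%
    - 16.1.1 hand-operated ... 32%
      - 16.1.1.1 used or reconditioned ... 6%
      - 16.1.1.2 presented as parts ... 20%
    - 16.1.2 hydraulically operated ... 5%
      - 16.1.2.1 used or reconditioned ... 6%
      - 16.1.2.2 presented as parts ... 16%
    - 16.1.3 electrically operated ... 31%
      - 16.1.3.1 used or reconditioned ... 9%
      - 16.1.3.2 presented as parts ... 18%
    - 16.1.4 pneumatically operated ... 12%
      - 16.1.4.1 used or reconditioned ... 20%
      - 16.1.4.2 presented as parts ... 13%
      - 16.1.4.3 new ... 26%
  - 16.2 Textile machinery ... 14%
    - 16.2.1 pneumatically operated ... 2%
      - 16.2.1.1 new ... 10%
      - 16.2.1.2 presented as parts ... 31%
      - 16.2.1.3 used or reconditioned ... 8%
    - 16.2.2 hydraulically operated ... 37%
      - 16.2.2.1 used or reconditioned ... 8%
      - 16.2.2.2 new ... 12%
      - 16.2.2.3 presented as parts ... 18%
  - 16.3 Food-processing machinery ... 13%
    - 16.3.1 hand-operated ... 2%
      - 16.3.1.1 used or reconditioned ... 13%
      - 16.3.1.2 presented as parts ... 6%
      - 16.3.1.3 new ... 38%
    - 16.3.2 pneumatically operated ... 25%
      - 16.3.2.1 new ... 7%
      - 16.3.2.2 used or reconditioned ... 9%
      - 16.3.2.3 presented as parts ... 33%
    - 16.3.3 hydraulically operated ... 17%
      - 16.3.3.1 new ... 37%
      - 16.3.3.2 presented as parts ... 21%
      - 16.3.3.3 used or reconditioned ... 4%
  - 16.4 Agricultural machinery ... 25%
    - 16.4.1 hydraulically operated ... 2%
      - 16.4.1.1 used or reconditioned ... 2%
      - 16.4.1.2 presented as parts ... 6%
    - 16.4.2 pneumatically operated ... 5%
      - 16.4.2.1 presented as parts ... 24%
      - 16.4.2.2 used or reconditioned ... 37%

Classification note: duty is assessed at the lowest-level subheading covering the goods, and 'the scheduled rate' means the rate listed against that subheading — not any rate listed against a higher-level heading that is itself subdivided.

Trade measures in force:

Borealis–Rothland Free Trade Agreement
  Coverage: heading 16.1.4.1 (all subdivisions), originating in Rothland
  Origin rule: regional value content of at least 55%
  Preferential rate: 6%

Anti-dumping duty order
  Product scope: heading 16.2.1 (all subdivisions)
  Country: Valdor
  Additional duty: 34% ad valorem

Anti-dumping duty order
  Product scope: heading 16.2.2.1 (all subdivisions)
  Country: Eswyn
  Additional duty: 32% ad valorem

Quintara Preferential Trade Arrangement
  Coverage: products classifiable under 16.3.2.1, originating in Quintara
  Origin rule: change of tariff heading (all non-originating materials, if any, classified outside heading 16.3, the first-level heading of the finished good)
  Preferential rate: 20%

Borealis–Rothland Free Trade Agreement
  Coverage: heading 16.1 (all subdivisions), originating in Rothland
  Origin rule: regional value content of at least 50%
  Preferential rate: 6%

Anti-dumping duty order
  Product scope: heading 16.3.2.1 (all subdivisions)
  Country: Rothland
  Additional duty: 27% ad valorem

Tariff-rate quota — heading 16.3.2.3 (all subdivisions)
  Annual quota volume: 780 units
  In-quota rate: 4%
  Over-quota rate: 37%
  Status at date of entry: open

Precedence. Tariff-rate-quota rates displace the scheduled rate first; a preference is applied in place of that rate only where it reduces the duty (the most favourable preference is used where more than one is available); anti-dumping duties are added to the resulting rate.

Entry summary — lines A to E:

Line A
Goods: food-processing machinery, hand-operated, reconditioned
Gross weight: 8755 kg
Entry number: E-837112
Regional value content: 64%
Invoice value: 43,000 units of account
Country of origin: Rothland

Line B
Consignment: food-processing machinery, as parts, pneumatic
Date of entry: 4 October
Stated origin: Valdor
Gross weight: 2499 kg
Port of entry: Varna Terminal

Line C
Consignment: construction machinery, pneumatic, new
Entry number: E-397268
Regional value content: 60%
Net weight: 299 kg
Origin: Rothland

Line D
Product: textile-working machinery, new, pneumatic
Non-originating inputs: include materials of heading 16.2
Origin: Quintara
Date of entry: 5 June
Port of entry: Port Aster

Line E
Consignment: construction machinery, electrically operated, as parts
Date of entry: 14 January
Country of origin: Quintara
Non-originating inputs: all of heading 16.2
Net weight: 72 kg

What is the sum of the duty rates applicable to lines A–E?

51%

Line A: food-processing → 16.3; hand-operated → 16.3.1; reconditioned → 16.3.1.1. Scheduled 13%. Rothland agreement on 16.1.4.1: 16.3.1.1 not covered; Rothland agreement on 16.1: 16.3.1.1 not covered. → 13%.
Line B: food-processing → 16.3; pneumatic → 16.3.2; as parts → 16.3.2.3. Scheduled 33%. quota on 16.3.2.3 open → in-quota 4%. → 4%.
Line C: construction → 16.1; pneumatic → 16.1.4; new → 16.1.4.3. Scheduled 26%. Rothland agreement on 16.1.4.1: 16.1.4.3 not covered; Rothland agreement on 16.1: RVC ≥ 50% → 6% available; preferential 6%. → 6%.
Line D: textile-working → 16.2; pneumatic → 16.2.1; new → 16.2.1.1. Scheduled 10%. Quintara agreement on 16.3.2.1: 16.2.1.1 not covered. → 10%.
Line E: construction → 16.1; electrically operated → 16.1.3; as parts → 16.1.3.2. Scheduled 18%. Quintara agreement on 16.3.2.1: 16.1.3.2 not covered. → 18%.
Sum: 13% + 4% + 6% + 10% + 18% = 51%.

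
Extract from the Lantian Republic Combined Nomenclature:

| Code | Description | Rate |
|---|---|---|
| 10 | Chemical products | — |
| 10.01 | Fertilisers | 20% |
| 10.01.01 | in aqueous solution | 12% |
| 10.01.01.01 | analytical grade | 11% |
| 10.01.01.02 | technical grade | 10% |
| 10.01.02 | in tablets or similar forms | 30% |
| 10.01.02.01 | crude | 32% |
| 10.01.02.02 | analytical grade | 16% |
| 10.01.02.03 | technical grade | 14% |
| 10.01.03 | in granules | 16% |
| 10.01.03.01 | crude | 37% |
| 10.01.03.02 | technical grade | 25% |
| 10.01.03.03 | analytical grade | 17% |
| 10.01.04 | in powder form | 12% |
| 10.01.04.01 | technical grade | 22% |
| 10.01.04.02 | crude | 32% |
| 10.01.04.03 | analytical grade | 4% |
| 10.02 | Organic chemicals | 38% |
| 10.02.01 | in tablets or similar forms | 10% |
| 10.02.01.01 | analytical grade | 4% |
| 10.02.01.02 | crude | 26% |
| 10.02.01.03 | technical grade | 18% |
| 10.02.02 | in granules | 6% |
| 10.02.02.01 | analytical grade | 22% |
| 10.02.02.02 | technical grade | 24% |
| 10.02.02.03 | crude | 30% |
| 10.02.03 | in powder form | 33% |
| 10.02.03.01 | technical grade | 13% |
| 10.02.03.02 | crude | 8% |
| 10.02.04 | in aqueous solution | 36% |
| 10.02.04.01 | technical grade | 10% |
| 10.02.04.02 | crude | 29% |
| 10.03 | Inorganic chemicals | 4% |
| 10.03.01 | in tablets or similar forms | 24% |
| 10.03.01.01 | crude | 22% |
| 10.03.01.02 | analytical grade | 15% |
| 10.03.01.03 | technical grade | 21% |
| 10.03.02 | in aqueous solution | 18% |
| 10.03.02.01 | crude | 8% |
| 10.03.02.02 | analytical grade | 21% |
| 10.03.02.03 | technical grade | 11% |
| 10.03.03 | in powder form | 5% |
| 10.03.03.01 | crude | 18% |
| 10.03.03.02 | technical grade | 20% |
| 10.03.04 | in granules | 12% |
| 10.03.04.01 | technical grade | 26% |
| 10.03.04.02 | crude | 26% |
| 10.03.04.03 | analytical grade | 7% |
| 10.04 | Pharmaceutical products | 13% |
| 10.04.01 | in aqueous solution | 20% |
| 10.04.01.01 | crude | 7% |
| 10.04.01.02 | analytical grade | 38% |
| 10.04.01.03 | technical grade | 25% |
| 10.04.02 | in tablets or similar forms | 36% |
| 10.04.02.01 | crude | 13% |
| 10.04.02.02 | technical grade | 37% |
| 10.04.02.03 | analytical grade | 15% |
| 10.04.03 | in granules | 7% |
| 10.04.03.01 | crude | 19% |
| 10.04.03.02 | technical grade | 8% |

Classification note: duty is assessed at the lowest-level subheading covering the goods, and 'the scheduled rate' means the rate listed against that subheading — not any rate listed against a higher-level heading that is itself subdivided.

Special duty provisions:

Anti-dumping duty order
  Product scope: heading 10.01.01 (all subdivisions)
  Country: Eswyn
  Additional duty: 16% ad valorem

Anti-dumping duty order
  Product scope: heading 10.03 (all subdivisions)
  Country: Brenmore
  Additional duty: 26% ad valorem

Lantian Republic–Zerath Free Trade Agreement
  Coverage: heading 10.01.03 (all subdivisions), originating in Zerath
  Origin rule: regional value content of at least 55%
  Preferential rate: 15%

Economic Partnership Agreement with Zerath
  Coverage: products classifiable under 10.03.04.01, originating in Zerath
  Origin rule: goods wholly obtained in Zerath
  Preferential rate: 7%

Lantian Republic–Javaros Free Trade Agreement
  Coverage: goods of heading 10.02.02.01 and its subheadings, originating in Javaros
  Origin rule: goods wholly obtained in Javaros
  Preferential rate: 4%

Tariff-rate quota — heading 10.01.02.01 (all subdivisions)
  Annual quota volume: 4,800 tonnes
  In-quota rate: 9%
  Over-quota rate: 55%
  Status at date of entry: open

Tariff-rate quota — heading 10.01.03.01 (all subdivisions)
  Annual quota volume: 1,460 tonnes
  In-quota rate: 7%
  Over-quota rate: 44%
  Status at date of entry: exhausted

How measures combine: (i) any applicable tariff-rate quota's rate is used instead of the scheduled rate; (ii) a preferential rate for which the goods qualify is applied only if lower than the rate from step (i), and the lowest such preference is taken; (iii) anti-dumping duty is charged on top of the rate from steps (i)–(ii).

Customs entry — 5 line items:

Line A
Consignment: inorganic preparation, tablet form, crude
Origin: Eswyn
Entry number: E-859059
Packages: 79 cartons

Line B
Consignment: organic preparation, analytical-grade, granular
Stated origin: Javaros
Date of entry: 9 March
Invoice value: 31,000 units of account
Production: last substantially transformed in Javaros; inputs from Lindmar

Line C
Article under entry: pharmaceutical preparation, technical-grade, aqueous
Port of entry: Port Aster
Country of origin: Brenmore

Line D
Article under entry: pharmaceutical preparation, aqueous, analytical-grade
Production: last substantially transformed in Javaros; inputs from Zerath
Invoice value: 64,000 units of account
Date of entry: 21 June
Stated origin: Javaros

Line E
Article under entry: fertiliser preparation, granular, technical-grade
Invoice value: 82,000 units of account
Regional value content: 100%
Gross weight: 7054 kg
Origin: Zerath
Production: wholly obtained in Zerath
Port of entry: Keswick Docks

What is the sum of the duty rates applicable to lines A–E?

122%

Line A: inorganic → 10.03; tablet form → 10.03.01; crude → 10.03.01.01. Scheduled 22%. No special measure applies. → 22%.
Line B: organic → 10.02; granular → 10.02.02; analytical-grade → 10.02.02.01. Scheduled 22%. Javaros agreement on 10.02.02.01: not wholly obtained. → 22%.
Line C: pharmaceutical → 10.04; aqueous → 10.04.01; technical-grade → 10.04.01.03. Scheduled 25%. No special measure applies. → 25%.
Line D: pharmaceutical → 10.04; aqueous → 10.04.01; analytical-grade → 10.04.01.02. Scheduled 38%. Javaros agreement on 10.02.02.01: 10.04.01.02 not covered. → 38%.
Line E: fertiliser → 10.01; granular → 10.01.03; technical-grade → 10.01.03.02. Scheduled 25%. Zerath agreement on 10.01.03: RVC ≥ 55% → 15% available; Zerath agreement on 10.03.04.01: 10.01.03.02 not covered; preferential 15%. → 15%.
Sum: 22% + 22% + 25% + 38% + 15% = 122%.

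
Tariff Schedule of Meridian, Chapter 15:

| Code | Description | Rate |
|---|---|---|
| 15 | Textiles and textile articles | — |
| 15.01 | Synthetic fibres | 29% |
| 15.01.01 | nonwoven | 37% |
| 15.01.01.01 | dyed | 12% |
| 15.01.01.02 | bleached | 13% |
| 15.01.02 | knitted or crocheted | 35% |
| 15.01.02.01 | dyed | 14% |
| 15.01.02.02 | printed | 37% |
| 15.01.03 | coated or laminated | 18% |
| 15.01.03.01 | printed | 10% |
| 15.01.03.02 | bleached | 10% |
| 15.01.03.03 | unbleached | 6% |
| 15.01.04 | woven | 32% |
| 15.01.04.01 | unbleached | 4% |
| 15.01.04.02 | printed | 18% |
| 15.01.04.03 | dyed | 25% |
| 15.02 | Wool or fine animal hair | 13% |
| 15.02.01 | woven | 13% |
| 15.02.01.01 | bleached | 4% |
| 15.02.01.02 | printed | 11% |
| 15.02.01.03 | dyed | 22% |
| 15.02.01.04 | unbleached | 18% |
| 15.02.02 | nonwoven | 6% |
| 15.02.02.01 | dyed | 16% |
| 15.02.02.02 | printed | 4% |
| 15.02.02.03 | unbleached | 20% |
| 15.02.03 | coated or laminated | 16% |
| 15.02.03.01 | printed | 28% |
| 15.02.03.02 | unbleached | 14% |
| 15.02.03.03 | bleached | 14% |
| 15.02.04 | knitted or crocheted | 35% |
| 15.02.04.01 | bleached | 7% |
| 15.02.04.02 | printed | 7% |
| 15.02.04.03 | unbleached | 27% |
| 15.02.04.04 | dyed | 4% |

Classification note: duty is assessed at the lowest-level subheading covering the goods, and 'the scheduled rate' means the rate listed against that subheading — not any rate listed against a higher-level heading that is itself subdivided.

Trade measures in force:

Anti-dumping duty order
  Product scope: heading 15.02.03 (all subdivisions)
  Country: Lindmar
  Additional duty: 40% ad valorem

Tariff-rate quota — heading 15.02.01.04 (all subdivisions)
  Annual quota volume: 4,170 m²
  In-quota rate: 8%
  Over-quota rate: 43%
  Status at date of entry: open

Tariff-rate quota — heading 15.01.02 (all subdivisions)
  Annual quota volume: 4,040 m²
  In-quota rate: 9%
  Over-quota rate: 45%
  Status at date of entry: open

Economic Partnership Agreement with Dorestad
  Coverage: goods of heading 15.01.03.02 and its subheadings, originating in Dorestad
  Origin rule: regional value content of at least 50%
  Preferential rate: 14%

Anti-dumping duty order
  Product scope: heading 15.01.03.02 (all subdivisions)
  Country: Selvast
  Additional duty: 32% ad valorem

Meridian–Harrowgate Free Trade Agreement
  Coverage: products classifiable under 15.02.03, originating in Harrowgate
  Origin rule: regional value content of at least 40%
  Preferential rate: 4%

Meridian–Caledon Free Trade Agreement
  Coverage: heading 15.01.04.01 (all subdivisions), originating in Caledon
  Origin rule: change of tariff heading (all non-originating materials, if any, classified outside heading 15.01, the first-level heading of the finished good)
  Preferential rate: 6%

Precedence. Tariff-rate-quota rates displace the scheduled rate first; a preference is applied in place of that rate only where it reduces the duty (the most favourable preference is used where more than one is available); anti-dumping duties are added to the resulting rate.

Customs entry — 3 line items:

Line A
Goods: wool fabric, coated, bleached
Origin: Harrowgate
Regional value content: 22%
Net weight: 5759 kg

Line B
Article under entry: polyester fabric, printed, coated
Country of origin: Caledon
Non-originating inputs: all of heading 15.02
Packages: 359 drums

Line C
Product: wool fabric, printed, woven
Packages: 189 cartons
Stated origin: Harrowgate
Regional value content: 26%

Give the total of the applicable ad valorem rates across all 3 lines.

Line A: wool → 15.02; coated → 15.02.03; bleached → 15.02.03.03. Scheduled 14%. Harrowgate agreement on 15.02.03: RVC < 40%. → 14%.
Line B: polyester → 15.01; coated → 15.01.03; printed → 15.01.03.01. Scheduled 10%. Caledon agreement on 15.01.04.01: 15.01.03.01 not covered. → 10%.
Line C: wool → 15.02; woven → 15.02.01; printed → 15.02.01.02. Scheduled 11%. Harrowgate agreement on 15.02.03: 15.02.01.02 not covered. → 11%.
Sum: 14% + 10% + 11% = 35%.

35%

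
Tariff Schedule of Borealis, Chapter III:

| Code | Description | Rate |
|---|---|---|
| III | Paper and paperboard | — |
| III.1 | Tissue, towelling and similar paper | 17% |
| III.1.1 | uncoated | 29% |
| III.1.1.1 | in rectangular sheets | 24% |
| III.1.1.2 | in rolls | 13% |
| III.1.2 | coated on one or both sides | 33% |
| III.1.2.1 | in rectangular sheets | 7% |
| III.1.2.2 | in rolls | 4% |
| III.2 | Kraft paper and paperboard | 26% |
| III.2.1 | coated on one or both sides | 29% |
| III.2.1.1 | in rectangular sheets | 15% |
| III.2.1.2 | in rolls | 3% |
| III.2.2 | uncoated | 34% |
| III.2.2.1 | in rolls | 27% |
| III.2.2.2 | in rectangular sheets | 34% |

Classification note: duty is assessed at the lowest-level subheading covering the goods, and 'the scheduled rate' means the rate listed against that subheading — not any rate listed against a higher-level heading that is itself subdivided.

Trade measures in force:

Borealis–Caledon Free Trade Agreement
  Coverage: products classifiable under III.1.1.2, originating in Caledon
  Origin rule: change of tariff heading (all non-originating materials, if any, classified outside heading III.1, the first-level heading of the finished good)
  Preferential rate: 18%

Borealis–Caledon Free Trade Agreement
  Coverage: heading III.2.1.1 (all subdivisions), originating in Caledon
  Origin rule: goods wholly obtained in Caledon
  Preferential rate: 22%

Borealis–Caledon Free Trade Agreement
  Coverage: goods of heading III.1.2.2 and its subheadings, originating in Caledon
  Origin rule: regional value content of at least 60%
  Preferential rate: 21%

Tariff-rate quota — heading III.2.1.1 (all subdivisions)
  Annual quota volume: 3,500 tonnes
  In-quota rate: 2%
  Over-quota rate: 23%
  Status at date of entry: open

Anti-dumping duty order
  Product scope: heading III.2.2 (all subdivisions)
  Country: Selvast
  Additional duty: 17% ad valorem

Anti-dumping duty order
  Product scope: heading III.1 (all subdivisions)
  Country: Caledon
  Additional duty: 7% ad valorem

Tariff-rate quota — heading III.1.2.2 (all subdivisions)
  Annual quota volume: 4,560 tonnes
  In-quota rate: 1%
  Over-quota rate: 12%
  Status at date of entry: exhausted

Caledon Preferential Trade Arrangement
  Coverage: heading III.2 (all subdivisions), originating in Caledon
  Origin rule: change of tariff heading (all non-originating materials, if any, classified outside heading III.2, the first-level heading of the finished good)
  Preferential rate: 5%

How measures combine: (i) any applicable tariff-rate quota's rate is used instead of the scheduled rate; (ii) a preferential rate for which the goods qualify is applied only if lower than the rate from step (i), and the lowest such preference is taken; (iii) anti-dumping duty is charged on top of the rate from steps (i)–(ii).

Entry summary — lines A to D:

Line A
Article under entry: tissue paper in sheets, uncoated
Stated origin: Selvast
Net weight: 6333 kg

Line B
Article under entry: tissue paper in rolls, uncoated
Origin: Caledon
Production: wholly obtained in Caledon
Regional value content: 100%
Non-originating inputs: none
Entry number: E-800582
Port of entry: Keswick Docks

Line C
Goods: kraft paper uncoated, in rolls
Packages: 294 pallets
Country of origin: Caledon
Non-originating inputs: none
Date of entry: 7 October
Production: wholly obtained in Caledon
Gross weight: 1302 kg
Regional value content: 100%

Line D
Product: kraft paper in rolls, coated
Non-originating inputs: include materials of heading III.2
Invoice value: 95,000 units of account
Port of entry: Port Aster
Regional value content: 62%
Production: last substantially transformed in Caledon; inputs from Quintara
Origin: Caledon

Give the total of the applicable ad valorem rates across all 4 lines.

Line A: tissue paper → III.1; uncoated → III.1.1; in sheets → III.1.1.1. Scheduled 24%. No special measure applies. → 24%.
Line B: tissue paper → III.1; uncoated → III.1.1; in rolls → III.1.1.2. Scheduled 13%. Caledon agreement on III.1.1.2: CTH met → 18% available; Caledon agreement on III.2.1.1: III.1.1.2 not covered; Caledon agreement on III.1.2.2: III.1.1.2 not covered; Caledon agreement on III.2: III.1.1.2 not covered; preference 18% not lower than 13% → no reduction; anti-dumping (Caledon, III.1): +7%; total 13% + 7% = 20%. → 20%.
Line C: kraft paper → III.2; uncoated → III.2.2; in rolls → III.2.2.1. Scheduled 27%. Caledon agreement on III.1.1.2: III.2.2.1 not covered; Caledon agreement on III.2.1.1: III.2.2.1 not covered; Caledon agreement on III.1.2.2: III.2.2.1 not covered; Caledon agreement on III.2: CTH met → 5% available; preferential 5%. → 5%.
Line D: kraft paper → III.2; coated → III.2.1; in rolls → III.2.1.2. Scheduled 3%. Caledon agreement on III.1.1.2: III.2.1.2 not covered; Caledon agreement on III.2.1.1: III.2.1.2 not covered; Caledon agreement on III.1.2.2: III.2.1.2 not covered; Caledon agreement on III.2: CTH not met. → 3%.
Sum: 24% + 20% + 5% + 3% = 52%.

52%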